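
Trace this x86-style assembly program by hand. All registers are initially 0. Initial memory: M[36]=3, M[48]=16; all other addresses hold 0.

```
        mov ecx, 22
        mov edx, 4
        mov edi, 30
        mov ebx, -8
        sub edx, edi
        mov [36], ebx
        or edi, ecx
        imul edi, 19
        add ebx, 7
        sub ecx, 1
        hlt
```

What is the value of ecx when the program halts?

21

after mov ecx, 22: ecx=22
after mov edx, 4: edx=4
after mov edi, 30: edi=30
after mov ebx, -8: ebx=-8
after sub edx, edi: edx=4-30=-26
mov [36], ebx → M[36]=-8
after or edi, ecx: edi=30|22=30
after imul edi, 19: edi=30*19=570
after add ebx, 7: ebx=(-8)+7=-1
after sub ecx, 1: ecx=22-1=21
halt.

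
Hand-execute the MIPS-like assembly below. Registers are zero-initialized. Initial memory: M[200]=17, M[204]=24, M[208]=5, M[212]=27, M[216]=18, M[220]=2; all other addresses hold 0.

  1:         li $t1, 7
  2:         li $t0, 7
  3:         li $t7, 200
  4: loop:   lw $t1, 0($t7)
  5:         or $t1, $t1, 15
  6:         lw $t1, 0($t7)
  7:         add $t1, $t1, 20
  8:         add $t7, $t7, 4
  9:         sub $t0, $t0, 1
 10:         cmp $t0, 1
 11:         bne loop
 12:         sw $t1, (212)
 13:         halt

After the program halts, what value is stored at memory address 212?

22

li $t1, 7 → $t1=7
li $t0, 7 → $t0=7
li $t7, 200 → $t7=200
lw $t1, 0($t7) → $t1=M[200]=17
or $t1, $t1, 15 → $t1=17|15=31
lw $t1, 0($t7) → $t1=M[200]=17
add $t1, $t1, 20 → $t1=17+20=37
add $t7, $t7, 4 → $t7=200+4=204
sub $t0, $t0, 1 → $t0=7-1=6
cmp $t0, 1  (cmp 6,1)
bne loop: taken
lw $t1, 0($t7) → $t1=M[204]=24
or $t1, $t1, 15 → $t1=24|15=31
lw $t1, 0($t7) → $t1=M[204]=24
add $t1, $t1, 20 → $t1=24+20=44
add $t7, $t7, 4 → $t7=204+4=208
sub $t0, $t0, 1 → $t0=6-1=5
cmp $t0, 1  (cmp 5,1)
bne loop: taken
lw $t1, 0($t7) → $t1=M[208]=5
or $t1, $t1, 15 → $t1=5|15=15
lw $t1, 0($t7) → $t1=M[208]=5
add $t1, $t1, 20 → $t1=5+20=25
add $t7, $t7, 4 → $t7=208+4=212
sub $t0, $t0, 1 → $t0=5-1=4
cmp $t0, 1  (cmp 4,1)
bne loop: taken
lw $t1, 0($t7) → $t1=M[212]=27
or $t1, $t1, 15 → $t1=27|15=31
lw $t1, 0($t7) → $t1=M[212]=27
add $t1, $t1, 20 → $t1=27+20=47
add $t7, $t7, 4 → $t7=212+4=216
sub $t0, $t0, 1 → $t0=4-1=3
cmp $t0, 1  (cmp 3,1)
bne loop: taken
lw $t1, 0($t7) → $t1=M[216]=18
or $t1, $t1, 15 → $t1=18|15=31
lw $t1, 0($t7) → $t1=M[216]=18
add $t1, $t1, 20 → $t1=18+20=38
add $t7, $t7, 4 → $t7=216+4=220
sub $t0, $t0, 1 → $t0=3-1=2
cmp $t0, 1  (cmp 2,1)
bne loop: taken
lw $t1, 0($t7) → $t1=M[220]=2
or $t1, $t1, 15 → $t1=2|15=15
lw $t1, 0($t7) → $t1=M[220]=2
add $t1, $t1, 20 → $t1=2+20=22
add $t7, $t7, 4 → $t7=220+4=224
sub $t0, $t0, 1 → $t0=2-1=1
cmp $t0, 1  (cmp 1,1)
bne loop: not taken
sw $t1, (212) → M[212]=22
halt.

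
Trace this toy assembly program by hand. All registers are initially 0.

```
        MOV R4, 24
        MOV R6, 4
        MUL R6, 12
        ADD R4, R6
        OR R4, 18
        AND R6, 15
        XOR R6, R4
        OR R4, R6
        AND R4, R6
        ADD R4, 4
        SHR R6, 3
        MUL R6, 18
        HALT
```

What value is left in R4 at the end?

R4=24
R6=4
R6=4*12=48
R4=24+48=72
R4=72|18=90
R6=48&15=0
R6=0^90=90
R4=90|90=90
R4=90&90=90
R4=90+4=94
R6=90>>3=11
R6=11*18=198
halt.

94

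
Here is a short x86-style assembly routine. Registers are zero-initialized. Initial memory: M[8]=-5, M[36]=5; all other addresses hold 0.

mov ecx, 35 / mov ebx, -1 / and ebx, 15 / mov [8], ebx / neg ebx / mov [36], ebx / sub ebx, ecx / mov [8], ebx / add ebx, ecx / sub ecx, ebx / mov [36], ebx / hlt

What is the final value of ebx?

-15

after mov ecx, 35: ecx=35
after mov ebx, -1: ebx=-1
after and ebx, 15: ebx=(-1)&15=15
mov [8], ebx → M[8]=15
after neg ebx: ebx=-(15)=-15
mov [36], ebx → M[36]=-15
after sub ebx, ecx: ebx=(-15)-35=-50
mov [8], ebx → M[8]=-50
after add ebx, ecx: ebx=(-50)+35=-15
after sub ecx, ebx: ecx=35-(-15)=50
mov [36], ebx → M[36]=-15
halt.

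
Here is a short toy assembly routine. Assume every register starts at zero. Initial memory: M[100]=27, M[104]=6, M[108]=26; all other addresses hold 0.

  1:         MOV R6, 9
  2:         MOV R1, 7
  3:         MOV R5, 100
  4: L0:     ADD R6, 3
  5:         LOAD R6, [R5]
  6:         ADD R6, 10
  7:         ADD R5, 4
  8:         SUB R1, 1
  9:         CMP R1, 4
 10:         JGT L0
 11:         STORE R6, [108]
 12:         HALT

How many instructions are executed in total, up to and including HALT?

26

R6=9
R1=7
R5=100
R6=9+3=12
R6=M[100]=27
R6=27+10=37
R5=100+4=104
R1=7-1=6
CMP R1, 4  (cmp 6,4)
JGT L0: taken
R6=37+3=40
R6=M[104]=6
R6=6+10=16
R5=104+4=108
R1=6-1=5
CMP R1, 4  (cmp 5,4)
JGT L0: taken
R6=16+3=19
R6=M[108]=26
R6=26+10=36
R5=108+4=112
R1=5-1=4
CMP R1, 4  (cmp 4,4)
JGT L0: not taken
STORE R6, [108] → M[108]=36
halt.
Total executed instructions: 26.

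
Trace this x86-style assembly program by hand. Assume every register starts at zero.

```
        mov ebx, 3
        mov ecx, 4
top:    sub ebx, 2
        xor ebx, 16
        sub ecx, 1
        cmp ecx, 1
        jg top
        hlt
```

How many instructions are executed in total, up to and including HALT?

ebx=3
ecx=4
ebx=3-2=1
ebx=1^16=17
ecx=4-1=3
cmp ecx, 1  (cmp 3,1)
jg top: taken
ebx=17-2=15
ebx=15^16=31
ecx=3-1=2
cmp ecx, 1  (cmp 2,1)
jg top: taken
ebx=31-2=29
ebx=29^16=13
ecx=2-1=1
cmp ecx, 1  (cmp 1,1)
jg top: not taken
halt.
Total executed instructions: 18.

18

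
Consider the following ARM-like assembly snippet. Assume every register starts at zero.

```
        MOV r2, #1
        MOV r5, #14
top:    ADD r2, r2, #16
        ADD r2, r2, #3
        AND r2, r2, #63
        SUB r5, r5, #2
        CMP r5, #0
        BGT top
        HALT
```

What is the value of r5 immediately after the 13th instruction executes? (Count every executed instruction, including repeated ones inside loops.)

10

after MOV r2, #1: r2=1
after MOV r5, #14: r5=14
after ADD r2, r2, #16: r2=1+16=17
after ADD r2, r2, #3: r2=17+3=20
after AND r2, r2, #63: r2=20&63=20
after SUB r5, r5, #2: r5=14-2=12
CMP r5, #0  (cmp 12,0)
BGT top: taken
after ADD r2, r2, #16: r2=20+16=36
after ADD r2, r2, #3: r2=36+3=39
after AND r2, r2, #63: r2=39&63=39
after SUB r5, r5, #2: r5=12-2=10
CMP r5, #0  (cmp 10,0)
After step 13: r5 = 10.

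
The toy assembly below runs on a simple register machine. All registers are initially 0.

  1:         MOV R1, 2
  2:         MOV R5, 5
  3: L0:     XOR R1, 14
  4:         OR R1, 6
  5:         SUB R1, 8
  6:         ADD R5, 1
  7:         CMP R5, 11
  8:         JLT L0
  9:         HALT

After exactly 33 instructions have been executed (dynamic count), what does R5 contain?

10

MOV R1, 2 → R1=2
MOV R5, 5 → R5=5
XOR R1, 14 → R1=2^14=12
OR R1, 6 → R1=12|6=14
SUB R1, 8 → R1=14-8=6
ADD R5, 1 → R5=5+1=6
CMP R5, 11  (cmp 6,11)
JLT L0: taken
XOR R1, 14 → R1=6^14=8
OR R1, 6 → R1=8|6=14
SUB R1, 8 → R1=14-8=6
ADD R5, 1 → R5=6+1=7
CMP R5, 11  (cmp 7,11)
JLT L0: taken
XOR R1, 14 → R1=6^14=8
OR R1, 6 → R1=8|6=14
SUB R1, 8 → R1=14-8=6
ADD R5, 1 → R5=7+1=8
CMP R5, 11  (cmp 8,11)
JLT L0: taken
XOR R1, 14 → R1=6^14=8
OR R1, 6 → R1=8|6=14
SUB R1, 8 → R1=14-8=6
ADD R5, 1 → R5=8+1=9
CMP R5, 11  (cmp 9,11)
JLT L0: taken
XOR R1, 14 → R1=6^14=8
OR R1, 6 → R1=8|6=14
SUB R1, 8 → R1=14-8=6
ADD R5, 1 → R5=9+1=10
CMP R5, 11  (cmp 10,11)
JLT L0: taken
XOR R1, 14 → R1=6^14=8
After step 33: R5 = 10.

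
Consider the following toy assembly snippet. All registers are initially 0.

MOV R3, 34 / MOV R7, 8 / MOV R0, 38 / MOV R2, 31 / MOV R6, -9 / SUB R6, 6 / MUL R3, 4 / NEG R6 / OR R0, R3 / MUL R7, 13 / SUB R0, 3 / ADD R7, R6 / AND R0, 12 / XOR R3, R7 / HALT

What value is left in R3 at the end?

255

R3=34
R7=8
R0=38
R2=31
R6=-9
R6=(-9)-6=-15
R3=34*4=136
R6=-(-15)=15
R0=38|136=174
R7=8*13=104
R0=174-3=171
R7=104+15=119
R0=171&12=8
R3=136^119=255
halt.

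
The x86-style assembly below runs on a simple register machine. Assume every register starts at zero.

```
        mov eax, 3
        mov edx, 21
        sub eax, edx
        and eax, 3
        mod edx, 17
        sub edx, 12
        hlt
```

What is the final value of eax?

2

mov eax, 3 → eax=3
mov edx, 21 → edx=21
sub eax, edx → eax=3-21=-18
and eax, 3 → eax=(-18)&3=2
mod edx, 17 → edx=21%17=4
sub edx, 12 → edx=4-12=-8
halt.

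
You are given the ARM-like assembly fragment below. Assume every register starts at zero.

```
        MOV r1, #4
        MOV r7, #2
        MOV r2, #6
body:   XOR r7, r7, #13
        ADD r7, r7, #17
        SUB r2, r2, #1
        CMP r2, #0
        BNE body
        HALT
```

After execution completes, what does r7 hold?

118

MOV r1, #4 → r1=4
MOV r7, #2 → r7=2
MOV r2, #6 → r2=6
XOR r7, r7, #13 → r7=2^13=15
ADD r7, r7, #17 → r7=15+17=32
SUB r2, r2, #1 → r2=6-1=5
CMP r2, #0  (cmp 5,0)
BNE body: taken
XOR r7, r7, #13 → r7=32^13=45
ADD r7, r7, #17 → r7=45+17=62
SUB r2, r2, #1 → r2=5-1=4
CMP r2, #0  (cmp 4,0)
BNE body: taken
XOR r7, r7, #13 → r7=62^13=51
ADD r7, r7, #17 → r7=51+17=68
SUB r2, r2, #1 → r2=4-1=3
CMP r2, #0  (cmp 3,0)
BNE body: taken
XOR r7, r7, #13 → r7=68^13=73
ADD r7, r7, #17 → r7=73+17=90
SUB r2, r2, #1 → r2=3-1=2
CMP r2, #0  (cmp 2,0)
BNE body: taken
XOR r7, r7, #13 → r7=90^13=87
ADD r7, r7, #17 → r7=87+17=104
SUB r2, r2, #1 → r2=2-1=1
CMP r2, #0  (cmp 1,0)
BNE body: taken
XOR r7, r7, #13 → r7=104^13=101
ADD r7, r7, #17 → r7=101+17=118
SUB r2, r2, #1 → r2=1-1=0
CMP r2, #0  (cmp 0,0)
BNE body: not taken
halt.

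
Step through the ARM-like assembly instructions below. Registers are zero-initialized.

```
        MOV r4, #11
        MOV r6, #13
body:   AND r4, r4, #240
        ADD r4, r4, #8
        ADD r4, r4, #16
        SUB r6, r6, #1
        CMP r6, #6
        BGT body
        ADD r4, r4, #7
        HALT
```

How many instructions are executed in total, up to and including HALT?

46

after MOV r4, #11: r4=11
after MOV r6, #13: r6=13
after AND r4, r4, #240: r4=11&240=0
after ADD r4, r4, #8: r4=0+8=8
after ADD r4, r4, #16: r4=8+16=24
after SUB r6, r6, #1: r6=13-1=12
CMP r6, #6  (cmp 12,6)
BGT body: taken
after AND r4, r4, #240: r4=24&240=16
after ADD r4, r4, #8: r4=16+8=24
after ADD r4, r4, #16: r4=24+16=40
after SUB r6, r6, #1: r6=12-1=11
CMP r6, #6  (cmp 11,6)
BGT body: taken
after AND r4, r4, #240: r4=40&240=32
after ADD r4, r4, #8: r4=32+8=40
after ADD r4, r4, #16: r4=40+16=56
after SUB r6, r6, #1: r6=11-1=10
CMP r6, #6  (cmp 10,6)
BGT body: taken
after AND r4, r4, #240: r4=56&240=48
after ADD r4, r4, #8: r4=48+8=56
after ADD r4, r4, #16: r4=56+16=72
after SUB r6, r6, #1: r6=10-1=9
CMP r6, #6  (cmp 9,6)
BGT body: taken
after AND r4, r4, #240: r4=72&240=64
after ADD r4, r4, #8: r4=64+8=72
after ADD r4, r4, #16: r4=72+16=88
after SUB r6, r6, #1: r6=9-1=8
CMP r6, #6  (cmp 8,6)
BGT body: taken
after AND r4, r4, #240: r4=88&240=80
after ADD r4, r4, #8: r4=80+8=88
after ADD r4, r4, #16: r4=88+16=104
after SUB r6, r6, #1: r6=8-1=7
CMP r6, #6  (cmp 7,6)
BGT body: taken
after AND r4, r4, #240: r4=104&240=96
after ADD r4, r4, #8: r4=96+8=104
after ADD r4, r4, #16: r4=104+16=120
after SUB r6, r6, #1: r6=7-1=6
CMP r6, #6  (cmp 6,6)
BGT body: not taken
after ADD r4, r4, #7: r4=120+7=127
halt.
Total executed instructions: 46.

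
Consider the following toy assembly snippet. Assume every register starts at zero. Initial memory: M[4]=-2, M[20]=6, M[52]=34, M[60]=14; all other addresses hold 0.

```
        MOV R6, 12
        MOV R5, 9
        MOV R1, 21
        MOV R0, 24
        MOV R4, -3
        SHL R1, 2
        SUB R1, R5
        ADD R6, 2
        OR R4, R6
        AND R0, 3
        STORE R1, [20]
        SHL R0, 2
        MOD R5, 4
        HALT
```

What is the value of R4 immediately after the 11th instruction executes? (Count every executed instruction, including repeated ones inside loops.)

-1

after MOV R6, 12: R6=12
after MOV R5, 9: R5=9
after MOV R1, 21: R1=21
after MOV R0, 24: R0=24
after MOV R4, -3: R4=-3
after SHL R1, 2: R1=21<<2=84
after SUB R1, R5: R1=84-9=75
after ADD R6, 2: R6=12+2=14
after OR R4, R6: R4=(-3)|14=-1
after AND R0, 3: R0=24&3=0
STORE R1, [20] → M[20]=75
After step 11: R4 = -1.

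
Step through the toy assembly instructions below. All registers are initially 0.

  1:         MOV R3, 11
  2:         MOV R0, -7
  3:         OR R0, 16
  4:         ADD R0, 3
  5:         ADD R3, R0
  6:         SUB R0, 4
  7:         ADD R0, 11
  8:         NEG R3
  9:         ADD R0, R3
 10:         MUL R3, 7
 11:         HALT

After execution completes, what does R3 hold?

after MOV R3, 11: R3=11
after MOV R0, -7: R0=-7
after OR R0, 16: R0=(-7)|16=-7
after ADD R0, 3: R0=(-7)+3=-4
after ADD R3, R0: R3=11+(-4)=7
after SUB R0, 4: R0=(-4)-4=-8
after ADD R0, 11: R0=(-8)+11=3
after NEG R3: R3=-(7)=-7
after ADD R0, R3: R0=3+(-7)=-4
after MUL R3, 7: R3=(-7)*7=-49
halt.

-49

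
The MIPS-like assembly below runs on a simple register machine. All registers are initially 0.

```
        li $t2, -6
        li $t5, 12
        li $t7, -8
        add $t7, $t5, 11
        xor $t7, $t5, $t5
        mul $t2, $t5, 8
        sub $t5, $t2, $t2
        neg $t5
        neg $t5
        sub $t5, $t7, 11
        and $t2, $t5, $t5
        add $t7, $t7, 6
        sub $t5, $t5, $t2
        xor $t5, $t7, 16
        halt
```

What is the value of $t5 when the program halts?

22

$t2=-6
$t5=12
$t7=-8
$t7=12+11=23
$t7=12^12=0
$t2=12*8=96
$t5=96-96=0
$t5=-(0)=0
$t5=-(0)=0
$t5=0-11=-11
$t2=(-11)&(-11)=-11
$t7=0+6=6
$t5=(-11)-(-11)=0
$t5=6^16=22
halt.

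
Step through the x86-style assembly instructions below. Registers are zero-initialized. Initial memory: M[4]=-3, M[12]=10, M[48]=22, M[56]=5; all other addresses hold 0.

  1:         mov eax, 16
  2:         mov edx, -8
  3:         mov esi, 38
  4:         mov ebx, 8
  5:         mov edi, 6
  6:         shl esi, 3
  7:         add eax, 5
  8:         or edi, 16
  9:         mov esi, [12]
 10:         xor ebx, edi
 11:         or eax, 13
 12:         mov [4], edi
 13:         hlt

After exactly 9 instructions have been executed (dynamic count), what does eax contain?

after mov eax, 16: eax=16
after mov edx, -8: edx=-8
after mov esi, 38: esi=38
after mov ebx, 8: ebx=8
after mov edi, 6: edi=6
after shl esi, 3: esi=38<<3=304
after add eax, 5: eax=16+5=21
after or edi, 16: edi=6|16=22
after mov esi, [12]: esi=M[12]=10
After step 9: eax = 21.

21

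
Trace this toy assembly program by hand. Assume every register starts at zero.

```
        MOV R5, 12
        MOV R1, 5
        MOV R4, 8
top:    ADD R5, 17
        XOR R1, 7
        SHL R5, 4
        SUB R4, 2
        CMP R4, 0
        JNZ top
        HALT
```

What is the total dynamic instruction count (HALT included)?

28

R5=12
R1=5
R4=8
R5=12+17=29
R1=5^7=2
R5=29<<4=464
R4=8-2=6
CMP R4, 0  (cmp 6,0)
JNZ top: taken
R5=464+17=481
R1=2^7=5
R5=481<<4=7696
R4=6-2=4
CMP R4, 0  (cmp 4,0)
JNZ top: taken
R5=7696+17=7713
R1=5^7=2
R5=7713<<4=123408
R4=4-2=2
CMP R4, 0  (cmp 2,0)
JNZ top: taken
R5=123408+17=123425
R1=2^7=5
R5=123425<<4=1974800
R4=2-2=0
CMP R4, 0  (cmp 0,0)
JNZ top: not taken
halt.
Total executed instructions: 28.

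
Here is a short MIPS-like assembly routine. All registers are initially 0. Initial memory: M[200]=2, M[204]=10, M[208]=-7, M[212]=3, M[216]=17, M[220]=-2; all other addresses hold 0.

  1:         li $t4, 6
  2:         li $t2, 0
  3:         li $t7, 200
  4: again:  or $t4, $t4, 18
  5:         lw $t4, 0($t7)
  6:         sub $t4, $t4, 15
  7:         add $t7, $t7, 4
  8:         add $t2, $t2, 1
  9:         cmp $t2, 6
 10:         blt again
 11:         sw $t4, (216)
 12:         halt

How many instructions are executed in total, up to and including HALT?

$t4=6
$t2=0
$t7=200
$t4=6|18=22
$t4=M[200]=2
$t4=2-15=-13
$t7=200+4=204
$t2=0+1=1
cmp $t2, 6  (cmp 1,6)
blt again: taken
$t4=(-13)|18=-13
$t4=M[204]=10
$t4=10-15=-5
$t7=204+4=208
$t2=1+1=2
cmp $t2, 6  (cmp 2,6)
blt again: taken
$t4=(-5)|18=-5
$t4=M[208]=-7
$t4=(-7)-15=-22
$t7=208+4=212
$t2=2+1=3
cmp $t2, 6  (cmp 3,6)
blt again: taken
$t4=(-22)|18=-6
$t4=M[212]=3
$t4=3-15=-12
$t7=212+4=216
$t2=3+1=4
cmp $t2, 6  (cmp 4,6)
blt again: taken
$t4=(-12)|18=-10
$t4=M[216]=17
$t4=17-15=2
$t7=216+4=220
$t2=4+1=5
cmp $t2, 6  (cmp 5,6)
blt again: taken
$t4=2|18=18
$t4=M[220]=-2
$t4=(-2)-15=-17
$t7=220+4=224
$t2=5+1=6
cmp $t2, 6  (cmp 6,6)
blt again: not taken
sw $t4, (216) → M[216]=-17
halt.
Total executed instructions: 47.

47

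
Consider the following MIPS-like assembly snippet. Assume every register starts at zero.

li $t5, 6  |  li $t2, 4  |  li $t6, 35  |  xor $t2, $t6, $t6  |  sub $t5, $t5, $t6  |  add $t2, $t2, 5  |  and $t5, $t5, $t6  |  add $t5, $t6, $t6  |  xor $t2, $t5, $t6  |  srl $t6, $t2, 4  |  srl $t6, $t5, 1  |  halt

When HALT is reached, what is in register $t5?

70

$t5=6
$t2=4
$t6=35
$t2=35^35=0
$t5=6-35=-29
$t2=0+5=5
$t5=(-29)&35=35
$t5=35+35=70
$t2=70^35=101
$t6=101>>4=6
$t6=70>>1=35
halt.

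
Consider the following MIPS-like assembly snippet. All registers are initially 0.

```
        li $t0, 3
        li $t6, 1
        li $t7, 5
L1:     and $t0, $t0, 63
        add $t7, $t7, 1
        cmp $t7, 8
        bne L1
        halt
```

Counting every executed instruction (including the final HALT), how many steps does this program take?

16

after li $t0, 3: $t0=3
after li $t6, 1: $t6=1
after li $t7, 5: $t7=5
after and $t0, $t0, 63: $t0=3&63=3
after add $t7, $t7, 1: $t7=5+1=6
cmp $t7, 8  (cmp 6,8)
bne L1: taken
after and $t0, $t0, 63: $t0=3&63=3
after add $t7, $t7, 1: $t7=6+1=7
cmp $t7, 8  (cmp 7,8)
bne L1: taken
after and $t0, $t0, 63: $t0=3&63=3
after add $t7, $t7, 1: $t7=7+1=8
cmp $t7, 8  (cmp 8,8)
bne L1: not taken
halt.
Total executed instructions: 16.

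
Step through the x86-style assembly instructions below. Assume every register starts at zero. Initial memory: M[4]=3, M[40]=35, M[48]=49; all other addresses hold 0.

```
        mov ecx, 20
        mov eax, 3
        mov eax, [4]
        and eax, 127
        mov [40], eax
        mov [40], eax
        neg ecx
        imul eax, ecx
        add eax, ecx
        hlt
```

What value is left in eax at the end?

-80

mov ecx, 20 → ecx=20
mov eax, 3 → eax=3
mov eax, [4] → eax=M[4]=3
and eax, 127 → eax=3&127=3
mov [40], eax → M[40]=3
mov [40], eax → M[40]=3
neg ecx → ecx=-(20)=-20
imul eax, ecx → eax=3*(-20)=-60
add eax, ecx → eax=(-60)+(-20)=-80
halt.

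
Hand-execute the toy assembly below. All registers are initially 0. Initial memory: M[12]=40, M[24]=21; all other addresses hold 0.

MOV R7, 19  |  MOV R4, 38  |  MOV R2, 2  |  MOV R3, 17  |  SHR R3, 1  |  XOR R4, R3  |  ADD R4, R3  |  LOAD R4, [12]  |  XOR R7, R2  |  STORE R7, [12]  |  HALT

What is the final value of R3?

8

MOV R7, 19 → R7=19
MOV R4, 38 → R4=38
MOV R2, 2 → R2=2
MOV R3, 17 → R3=17
SHR R3, 1 → R3=17>>1=8
XOR R4, R3 → R4=38^8=46
ADD R4, R3 → R4=46+8=54
LOAD R4, [12] → R4=M[12]=40
XOR R7, R2 → R7=19^2=17
STORE R7, [12] → M[12]=17
halt.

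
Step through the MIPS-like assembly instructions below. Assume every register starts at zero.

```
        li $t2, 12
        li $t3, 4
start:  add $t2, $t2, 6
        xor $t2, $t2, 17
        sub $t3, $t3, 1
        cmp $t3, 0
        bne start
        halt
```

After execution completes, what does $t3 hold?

after li $t2, 12: $t2=12
after li $t3, 4: $t3=4
after add $t2, $t2, 6: $t2=12+6=18
after xor $t2, $t2, 17: $t2=18^17=3
after sub $t3, $t3, 1: $t3=4-1=3
cmp $t3, 0  (cmp 3,0)
bne start: taken
after add $t2, $t2, 6: $t2=3+6=9
after xor $t2, $t2, 17: $t2=9^17=24
after sub $t3, $t3, 1: $t3=3-1=2
cmp $t3, 0  (cmp 2,0)
bne start: taken
after add $t2, $t2, 6: $t2=24+6=30
after xor $t2, $t2, 17: $t2=30^17=15
after sub $t3, $t3, 1: $t3=2-1=1
cmp $t3, 0  (cmp 1,0)
bne start: taken
after add $t2, $t2, 6: $t2=15+6=21
after xor $t2, $t2, 17: $t2=21^17=4
after sub $t3, $t3, 1: $t3=1-1=0
cmp $t3, 0  (cmp 0,0)
bne start: not taken
halt.

0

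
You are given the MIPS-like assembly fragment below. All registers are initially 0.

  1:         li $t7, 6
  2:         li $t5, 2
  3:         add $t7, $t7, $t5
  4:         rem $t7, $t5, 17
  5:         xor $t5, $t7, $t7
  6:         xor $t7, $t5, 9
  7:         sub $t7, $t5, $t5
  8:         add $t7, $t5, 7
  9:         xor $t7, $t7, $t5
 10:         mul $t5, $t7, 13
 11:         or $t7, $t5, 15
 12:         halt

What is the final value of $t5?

91

after li $t7, 6: $t7=6
after li $t5, 2: $t5=2
after add $t7, $t7, $t5: $t7=6+2=8
after rem $t7, $t5, 17: $t7=2%17=2
after xor $t5, $t7, $t7: $t5=2^2=0
after xor $t7, $t5, 9: $t7=0^9=9
after sub $t7, $t5, $t5: $t7=0-0=0
after add $t7, $t5, 7: $t7=0+7=7
after xor $t7, $t7, $t5: $t7=7^0=7
after mul $t5, $t7, 13: $t5=7*13=91
after or $t7, $t5, 15: $t7=91|15=95
halt.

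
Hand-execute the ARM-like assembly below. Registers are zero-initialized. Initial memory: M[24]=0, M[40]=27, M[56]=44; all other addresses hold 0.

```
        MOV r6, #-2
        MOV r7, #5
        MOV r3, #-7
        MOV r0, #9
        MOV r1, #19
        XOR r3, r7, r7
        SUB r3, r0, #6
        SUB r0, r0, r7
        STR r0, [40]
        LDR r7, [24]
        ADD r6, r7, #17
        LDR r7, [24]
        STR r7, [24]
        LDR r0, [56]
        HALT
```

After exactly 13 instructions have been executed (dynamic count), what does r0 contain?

MOV r6, #-2 → r6=-2
MOV r7, #5 → r7=5
MOV r3, #-7 → r3=-7
MOV r0, #9 → r0=9
MOV r1, #19 → r1=19
XOR r3, r7, r7 → r3=5^5=0
SUB r3, r0, #6 → r3=9-6=3
SUB r0, r0, r7 → r0=9-5=4
STR r0, [40] → M[40]=4
LDR r7, [24] → r7=M[24]=0
ADD r6, r7, #17 → r6=0+17=17
LDR r7, [24] → r7=M[24]=0
STR r7, [24] → M[24]=0
After step 13: r0 = 4.

4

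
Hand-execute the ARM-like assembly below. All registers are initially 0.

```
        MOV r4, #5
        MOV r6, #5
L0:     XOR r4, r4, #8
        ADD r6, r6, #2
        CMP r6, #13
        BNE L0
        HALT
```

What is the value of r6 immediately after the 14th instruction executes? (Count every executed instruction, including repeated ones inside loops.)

11

r4=5
r6=5
r4=5^8=13
r6=5+2=7
CMP r6, #13  (cmp 7,13)
BNE L0: taken
r4=13^8=5
r6=7+2=9
CMP r6, #13  (cmp 9,13)
BNE L0: taken
r4=5^8=13
r6=9+2=11
CMP r6, #13  (cmp 11,13)
BNE L0: taken
After step 14: r6 = 11.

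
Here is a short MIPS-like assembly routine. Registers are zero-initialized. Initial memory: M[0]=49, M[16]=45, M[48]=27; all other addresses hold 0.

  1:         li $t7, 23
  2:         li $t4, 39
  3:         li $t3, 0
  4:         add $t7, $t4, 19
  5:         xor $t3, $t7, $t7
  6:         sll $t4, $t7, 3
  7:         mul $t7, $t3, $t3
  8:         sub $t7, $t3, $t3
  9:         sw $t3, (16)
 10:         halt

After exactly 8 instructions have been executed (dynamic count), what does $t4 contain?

li $t7, 23 → $t7=23
li $t4, 39 → $t4=39
li $t3, 0 → $t3=0
add $t7, $t4, 19 → $t7=39+19=58
xor $t3, $t7, $t7 → $t3=58^58=0
sll $t4, $t7, 3 → $t4=58<<3=464
mul $t7, $t3, $t3 → $t7=0*0=0
sub $t7, $t3, $t3 → $t7=0-0=0
After step 8: $t4 = 464.

464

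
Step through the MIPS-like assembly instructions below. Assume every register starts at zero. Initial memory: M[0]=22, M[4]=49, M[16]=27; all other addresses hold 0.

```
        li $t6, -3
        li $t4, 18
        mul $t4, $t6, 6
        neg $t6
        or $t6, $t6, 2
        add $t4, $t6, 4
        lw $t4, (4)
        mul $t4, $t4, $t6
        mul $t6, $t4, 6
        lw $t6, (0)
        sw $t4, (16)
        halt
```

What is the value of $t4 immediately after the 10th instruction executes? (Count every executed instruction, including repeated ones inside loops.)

147

$t6=-3
$t4=18
$t4=(-3)*6=-18
$t6=-(-3)=3
$t6=3|2=3
$t4=3+4=7
$t4=M[4]=49
$t4=49*3=147
$t6=147*6=882
$t6=M[0]=22
After step 10: $t4 = 147.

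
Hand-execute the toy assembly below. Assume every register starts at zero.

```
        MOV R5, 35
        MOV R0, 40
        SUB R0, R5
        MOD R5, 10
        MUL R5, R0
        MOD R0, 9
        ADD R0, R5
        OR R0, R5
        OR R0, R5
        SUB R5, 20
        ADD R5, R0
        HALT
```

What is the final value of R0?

31

MOV R5, 35 → R5=35
MOV R0, 40 → R0=40
SUB R0, R5 → R0=40-35=5
MOD R5, 10 → R5=35%10=5
MUL R5, R0 → R5=5*5=25
MOD R0, 9 → R0=5%9=5
ADD R0, R5 → R0=5+25=30
OR R0, R5 → R0=30|25=31
OR R0, R5 → R0=31|25=31
SUB R5, 20 → R5=25-20=5
ADD R5, R0 → R5=5+31=36
halt.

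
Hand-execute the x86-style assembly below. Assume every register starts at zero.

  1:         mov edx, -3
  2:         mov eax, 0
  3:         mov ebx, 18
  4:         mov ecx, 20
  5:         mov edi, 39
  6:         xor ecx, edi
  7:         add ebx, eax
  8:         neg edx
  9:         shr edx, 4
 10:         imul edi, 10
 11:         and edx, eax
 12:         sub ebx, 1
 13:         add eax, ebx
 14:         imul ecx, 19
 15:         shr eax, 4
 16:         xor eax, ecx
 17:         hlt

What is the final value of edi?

390

mov edx, -3 → edx=-3
mov eax, 0 → eax=0
mov ebx, 18 → ebx=18
mov ecx, 20 → ecx=20
mov edi, 39 → edi=39
xor ecx, edi → ecx=20^39=51
add ebx, eax → ebx=18+0=18
neg edx → edx=-(-3)=3
shr edx, 4 → edx=3>>4=0
imul edi, 10 → edi=39*10=390
and edx, eax → edx=0&0=0
sub ebx, 1 → ebx=18-1=17
add eax, ebx → eax=0+17=17
imul ecx, 19 → ecx=51*19=969
shr eax, 4 → eax=17>>4=1
xor eax, ecx → eax=1^969=968
halt.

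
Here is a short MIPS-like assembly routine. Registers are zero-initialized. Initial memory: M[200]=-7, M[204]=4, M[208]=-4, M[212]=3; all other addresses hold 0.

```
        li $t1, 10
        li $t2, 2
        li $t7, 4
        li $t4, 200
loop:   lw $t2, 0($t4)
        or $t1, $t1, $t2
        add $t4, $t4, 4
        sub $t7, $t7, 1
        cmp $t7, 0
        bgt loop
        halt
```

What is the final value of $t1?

-1

li $t1, 10 → $t1=10
li $t2, 2 → $t2=2
li $t7, 4 → $t7=4
li $t4, 200 → $t4=200
lw $t2, 0($t4) → $t2=M[200]=-7
or $t1, $t1, $t2 → $t1=10|(-7)=-5
add $t4, $t4, 4 → $t4=200+4=204
sub $t7, $t7, 1 → $t7=4-1=3
cmp $t7, 0  (cmp 3,0)
bgt loop: taken
lw $t2, 0($t4) → $t2=M[204]=4
or $t1, $t1, $t2 → $t1=(-5)|4=-1
add $t4, $t4, 4 → $t4=204+4=208
sub $t7, $t7, 1 → $t7=3-1=2
cmp $t7, 0  (cmp 2,0)
bgt loop: taken
lw $t2, 0($t4) → $t2=M[208]=-4
or $t1, $t1, $t2 → $t1=(-1)|(-4)=-1
add $t4, $t4, 4 → $t4=208+4=212
sub $t7, $t7, 1 → $t7=2-1=1
cmp $t7, 0  (cmp 1,0)
bgt loop: taken
lw $t2, 0($t4) → $t2=M[212]=3
or $t1, $t1, $t2 → $t1=(-1)|3=-1
add $t4, $t4, 4 → $t4=212+4=216
sub $t7, $t7, 1 → $t7=1-1=0
cmp $t7, 0  (cmp 0,0)
bgt loop: not taken
halt.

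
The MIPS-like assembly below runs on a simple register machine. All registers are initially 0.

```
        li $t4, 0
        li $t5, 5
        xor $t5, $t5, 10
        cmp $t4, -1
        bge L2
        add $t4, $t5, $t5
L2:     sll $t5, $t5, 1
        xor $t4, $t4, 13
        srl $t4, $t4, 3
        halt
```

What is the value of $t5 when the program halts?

30

$t4=0
$t5=5
$t5=5^10=15
cmp $t4, -1  (cmp 0,-1)
bge L2: taken
$t5=15<<1=30
$t4=0^13=13
$t4=13>>3=1
halt.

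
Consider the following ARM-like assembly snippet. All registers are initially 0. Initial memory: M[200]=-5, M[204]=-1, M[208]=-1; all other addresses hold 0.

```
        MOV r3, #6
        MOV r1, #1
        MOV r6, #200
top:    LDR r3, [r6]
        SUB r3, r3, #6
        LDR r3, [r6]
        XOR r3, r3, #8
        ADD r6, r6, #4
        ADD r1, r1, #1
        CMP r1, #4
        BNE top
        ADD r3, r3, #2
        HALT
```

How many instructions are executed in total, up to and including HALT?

MOV r3, #6 → r3=6
MOV r1, #1 → r1=1
MOV r6, #200 → r6=200
LDR r3, [r6] → r3=M[200]=-5
SUB r3, r3, #6 → r3=(-5)-6=-11
LDR r3, [r6] → r3=M[200]=-5
XOR r3, r3, #8 → r3=(-5)^8=-13
ADD r6, r6, #4 → r6=200+4=204
ADD r1, r1, #1 → r1=1+1=2
CMP r1, #4  (cmp 2,4)
BNE top: taken
LDR r3, [r6] → r3=M[204]=-1
SUB r3, r3, #6 → r3=(-1)-6=-7
LDR r3, [r6] → r3=M[204]=-1
XOR r3, r3, #8 → r3=(-1)^8=-9
ADD r6, r6, #4 → r6=204+4=208
ADD r1, r1, #1 → r1=2+1=3
CMP r1, #4  (cmp 3,4)
BNE top: taken
LDR r3, [r6] → r3=M[208]=-1
SUB r3, r3, #6 → r3=(-1)-6=-7
LDR r3, [r6] → r3=M[208]=-1
XOR r3, r3, #8 → r3=(-1)^8=-9
ADD r6, r6, #4 → r6=208+4=212
ADD r1, r1, #1 → r1=3+1=4
CMP r1, #4  (cmp 4,4)
BNE top: not taken
ADD r3, r3, #2 → r3=(-9)+2=-7
halt.
Total executed instructions: 29.

29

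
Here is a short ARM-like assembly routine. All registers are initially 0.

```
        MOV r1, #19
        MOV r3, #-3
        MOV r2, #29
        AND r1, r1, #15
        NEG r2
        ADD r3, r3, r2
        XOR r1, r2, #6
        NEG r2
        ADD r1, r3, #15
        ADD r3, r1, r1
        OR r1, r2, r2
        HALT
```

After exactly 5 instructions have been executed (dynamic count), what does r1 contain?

3

r1=19
r3=-3
r2=29
r1=19&15=3
r2=-(29)=-29
After step 5: r1 = 3.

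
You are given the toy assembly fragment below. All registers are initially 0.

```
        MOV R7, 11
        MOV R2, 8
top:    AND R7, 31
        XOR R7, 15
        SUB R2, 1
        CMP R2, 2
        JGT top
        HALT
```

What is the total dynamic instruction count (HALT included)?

R7=11
R2=8
R7=11&31=11
R7=11^15=4
R2=8-1=7
CMP R2, 2  (cmp 7,2)
JGT top: taken
R7=4&31=4
R7=4^15=11
R2=7-1=6
CMP R2, 2  (cmp 6,2)
JGT top: taken
R7=11&31=11
R7=11^15=4
R2=6-1=5
CMP R2, 2  (cmp 5,2)
JGT top: taken
R7=4&31=4
R7=4^15=11
R2=5-1=4
CMP R2, 2  (cmp 4,2)
JGT top: taken
R7=11&31=11
R7=11^15=4
R2=4-1=3
CMP R2, 2  (cmp 3,2)
JGT top: taken
R7=4&31=4
R7=4^15=11
R2=3-1=2
CMP R2, 2  (cmp 2,2)
JGT top: not taken
halt.
Total executed instructions: 33.

33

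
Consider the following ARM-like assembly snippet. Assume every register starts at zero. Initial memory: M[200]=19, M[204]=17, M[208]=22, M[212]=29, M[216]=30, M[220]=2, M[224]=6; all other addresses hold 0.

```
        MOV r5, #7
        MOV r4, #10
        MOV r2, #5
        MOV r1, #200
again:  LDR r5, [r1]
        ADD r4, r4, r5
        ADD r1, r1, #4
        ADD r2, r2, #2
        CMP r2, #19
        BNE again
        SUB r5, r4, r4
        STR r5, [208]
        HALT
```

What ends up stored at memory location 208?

0

MOV r5, #7 → r5=7
MOV r4, #10 → r4=10
MOV r2, #5 → r2=5
MOV r1, #200 → r1=200
LDR r5, [r1] → r5=M[200]=19
ADD r4, r4, r5 → r4=10+19=29
ADD r1, r1, #4 → r1=200+4=204
ADD r2, r2, #2 → r2=5+2=7
CMP r2, #19  (cmp 7,19)
BNE again: taken
LDR r5, [r1] → r5=M[204]=17
ADD r4, r4, r5 → r4=29+17=46
ADD r1, r1, #4 → r1=204+4=208
ADD r2, r2, #2 → r2=7+2=9
CMP r2, #19  (cmp 9,19)
BNE again: taken
LDR r5, [r1] → r5=M[208]=22
ADD r4, r4, r5 → r4=46+22=68
ADD r1, r1, #4 → r1=208+4=212
ADD r2, r2, #2 → r2=9+2=11
CMP r2, #19  (cmp 11,19)
BNE again: taken
LDR r5, [r1] → r5=M[212]=29
ADD r4, r4, r5 → r4=68+29=97
ADD r1, r1, #4 → r1=212+4=216
ADD r2, r2, #2 → r2=11+2=13
CMP r2, #19  (cmp 13,19)
BNE again: taken
LDR r5, [r1] → r5=M[216]=30
ADD r4, r4, r5 → r4=97+30=127
ADD r1, r1, #4 → r1=216+4=220
ADD r2, r2, #2 → r2=13+2=15
CMP r2, #19  (cmp 15,19)
BNE again: taken
LDR r5, [r1] → r5=M[220]=2
ADD r4, r4, r5 → r4=127+2=129
ADD r1, r1, #4 → r1=220+4=224
ADD r2, r2, #2 → r2=15+2=17
CMP r2, #19  (cmp 17,19)
BNE again: taken
LDR r5, [r1] → r5=M[224]=6
ADD r4, r4, r5 → r4=129+6=135
ADD r1, r1, #4 → r1=224+4=228
ADD r2, r2, #2 → r2=17+2=19
CMP r2, #19  (cmp 19,19)
BNE again: not taken
SUB r5, r4, r4 → r5=135-135=0
STR r5, [208] → M[208]=0
halt.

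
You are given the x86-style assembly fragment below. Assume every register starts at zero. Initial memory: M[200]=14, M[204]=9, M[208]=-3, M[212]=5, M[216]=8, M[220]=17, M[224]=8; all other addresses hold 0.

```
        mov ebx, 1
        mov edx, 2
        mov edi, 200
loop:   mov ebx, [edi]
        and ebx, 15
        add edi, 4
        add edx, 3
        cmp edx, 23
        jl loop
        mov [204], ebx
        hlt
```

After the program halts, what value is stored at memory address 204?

8

after mov ebx, 1: ebx=1
after mov edx, 2: edx=2
after mov edi, 200: edi=200
after mov ebx, [edi]: ebx=M[200]=14
after and ebx, 15: ebx=14&15=14
after add edi, 4: edi=200+4=204
after add edx, 3: edx=2+3=5
cmp edx, 23  (cmp 5,23)
jl loop: taken
after mov ebx, [edi]: ebx=M[204]=9
after and ebx, 15: ebx=9&15=9
after add edi, 4: edi=204+4=208
after add edx, 3: edx=5+3=8
cmp edx, 23  (cmp 8,23)
jl loop: taken
after mov ebx, [edi]: ebx=M[208]=-3
after and ebx, 15: ebx=(-3)&15=13
after add edi, 4: edi=208+4=212
after add edx, 3: edx=8+3=11
cmp edx, 23  (cmp 11,23)
jl loop: taken
after mov ebx, [edi]: ebx=M[212]=5
after and ebx, 15: ebx=5&15=5
after add edi, 4: edi=212+4=216
after add edx, 3: edx=11+3=14
cmp edx, 23  (cmp 14,23)
jl loop: taken
after mov ebx, [edi]: ebx=M[216]=8
after and ebx, 15: ebx=8&15=8
after add edi, 4: edi=216+4=220
after add edx, 3: edx=14+3=17
cmp edx, 23  (cmp 17,23)
jl loop: taken
after mov ebx, [edi]: ebx=M[220]=17
after and ebx, 15: ebx=17&15=1
after add edi, 4: edi=220+4=224
after add edx, 3: edx=17+3=20
cmp edx, 23  (cmp 20,23)
jl loop: taken
after mov ebx, [edi]: ebx=M[224]=8
after and ebx, 15: ebx=8&15=8
after add edi, 4: edi=224+4=228
after add edx, 3: edx=20+3=23
cmp edx, 23  (cmp 23,23)
jl loop: not taken
mov [204], ebx → M[204]=8
halt.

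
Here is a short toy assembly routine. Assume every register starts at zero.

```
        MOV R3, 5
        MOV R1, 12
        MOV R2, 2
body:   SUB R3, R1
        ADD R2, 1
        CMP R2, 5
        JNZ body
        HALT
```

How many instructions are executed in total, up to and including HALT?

16

R3=5
R1=12
R2=2
R3=5-12=-7
R2=2+1=3
CMP R2, 5  (cmp 3,5)
JNZ body: taken
R3=(-7)-12=-19
R2=3+1=4
CMP R2, 5  (cmp 4,5)
JNZ body: taken
R3=(-19)-12=-31
R2=4+1=5
CMP R2, 5  (cmp 5,5)
JNZ body: not taken
halt.
Total executed instructions: 16.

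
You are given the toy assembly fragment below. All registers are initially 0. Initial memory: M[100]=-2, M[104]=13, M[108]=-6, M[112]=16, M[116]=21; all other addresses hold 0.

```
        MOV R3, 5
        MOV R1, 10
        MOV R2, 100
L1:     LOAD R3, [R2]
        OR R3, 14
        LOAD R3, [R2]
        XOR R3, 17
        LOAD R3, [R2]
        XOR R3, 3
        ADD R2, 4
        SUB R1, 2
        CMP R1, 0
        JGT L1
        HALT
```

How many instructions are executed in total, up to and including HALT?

54

MOV R3, 5 → R3=5
MOV R1, 10 → R1=10
MOV R2, 100 → R2=100
LOAD R3, [R2] → R3=M[100]=-2
OR R3, 14 → R3=(-2)|14=-2
LOAD R3, [R2] → R3=M[100]=-2
XOR R3, 17 → R3=(-2)^17=-17
LOAD R3, [R2] → R3=M[100]=-2
XOR R3, 3 → R3=(-2)^3=-3
ADD R2, 4 → R2=100+4=104
SUB R1, 2 → R1=10-2=8
CMP R1, 0  (cmp 8,0)
JGT L1: taken
LOAD R3, [R2] → R3=M[104]=13
OR R3, 14 → R3=13|14=15
LOAD R3, [R2] → R3=M[104]=13
XOR R3, 17 → R3=13^17=28
LOAD R3, [R2] → R3=M[104]=13
XOR R3, 3 → R3=13^3=14
ADD R2, 4 → R2=104+4=108
SUB R1, 2 → R1=8-2=6
CMP R1, 0  (cmp 6,0)
JGT L1: taken
LOAD R3, [R2] → R3=M[108]=-6
OR R3, 14 → R3=(-6)|14=-2
LOAD R3, [R2] → R3=M[108]=-6
XOR R3, 17 → R3=(-6)^17=-21
LOAD R3, [R2] → R3=M[108]=-6
XOR R3, 3 → R3=(-6)^3=-7
ADD R2, 4 → R2=108+4=112
SUB R1, 2 → R1=6-2=4
CMP R1, 0  (cmp 4,0)
JGT L1: taken
LOAD R3, [R2] → R3=M[112]=16
OR R3, 14 → R3=16|14=30
LOAD R3, [R2] → R3=M[112]=16
XOR R3, 17 → R3=16^17=1
LOAD R3, [R2] → R3=M[112]=16
XOR R3, 3 → R3=16^3=19
ADD R2, 4 → R2=112+4=116
SUB R1, 2 → R1=4-2=2
CMP R1, 0  (cmp 2,0)
JGT L1: taken
LOAD R3, [R2] → R3=M[116]=21
OR R3, 14 → R3=21|14=31
LOAD R3, [R2] → R3=M[116]=21
XOR R3, 17 → R3=21^17=4
LOAD R3, [R2] → R3=M[116]=21
XOR R3, 3 → R3=21^3=22
ADD R2, 4 → R2=116+4=120
SUB R1, 2 → R1=2-2=0
CMP R1, 0  (cmp 0,0)
JGT L1: not taken
halt.
Total executed instructions: 54.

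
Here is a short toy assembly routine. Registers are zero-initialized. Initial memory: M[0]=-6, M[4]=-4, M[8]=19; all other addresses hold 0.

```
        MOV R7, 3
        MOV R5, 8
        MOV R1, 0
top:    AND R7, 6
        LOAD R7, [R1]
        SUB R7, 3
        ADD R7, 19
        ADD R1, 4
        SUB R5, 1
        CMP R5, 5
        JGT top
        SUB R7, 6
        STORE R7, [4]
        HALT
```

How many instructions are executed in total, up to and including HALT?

30

MOV R7, 3 → R7=3
MOV R5, 8 → R5=8
MOV R1, 0 → R1=0
AND R7, 6 → R7=3&6=2
LOAD R7, [R1] → R7=M[0]=-6
SUB R7, 3 → R7=(-6)-3=-9
ADD R7, 19 → R7=(-9)+19=10
ADD R1, 4 → R1=0+4=4
SUB R5, 1 → R5=8-1=7
CMP R5, 5  (cmp 7,5)
JGT top: taken
AND R7, 6 → R7=10&6=2
LOAD R7, [R1] → R7=M[4]=-4
SUB R7, 3 → R7=(-4)-3=-7
ADD R7, 19 → R7=(-7)+19=12
ADD R1, 4 → R1=4+4=8
SUB R5, 1 → R5=7-1=6
CMP R5, 5  (cmp 6,5)
JGT top: taken
AND R7, 6 → R7=12&6=4
LOAD R7, [R1] → R7=M[8]=19
SUB R7, 3 → R7=19-3=16
ADD R7, 19 → R7=16+19=35
ADD R1, 4 → R1=8+4=12
SUB R5, 1 → R5=6-1=5
CMP R5, 5  (cmp 5,5)
JGT top: not taken
SUB R7, 6 → R7=35-6=29
STORE R7, [4] → M[4]=29
halt.
Total executed instructions: 30.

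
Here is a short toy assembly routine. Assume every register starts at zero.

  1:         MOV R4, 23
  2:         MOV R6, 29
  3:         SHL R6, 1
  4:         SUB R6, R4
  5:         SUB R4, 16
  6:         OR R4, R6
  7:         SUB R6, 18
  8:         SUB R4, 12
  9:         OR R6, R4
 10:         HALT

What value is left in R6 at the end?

27

after MOV R4, 23: R4=23
after MOV R6, 29: R6=29
after SHL R6, 1: R6=29<<1=58
after SUB R6, R4: R6=58-23=35
after SUB R4, 16: R4=23-16=7
after OR R4, R6: R4=7|35=39
after SUB R6, 18: R6=35-18=17
after SUB R4, 12: R4=39-12=27
after OR R6, R4: R6=17|27=27
halt.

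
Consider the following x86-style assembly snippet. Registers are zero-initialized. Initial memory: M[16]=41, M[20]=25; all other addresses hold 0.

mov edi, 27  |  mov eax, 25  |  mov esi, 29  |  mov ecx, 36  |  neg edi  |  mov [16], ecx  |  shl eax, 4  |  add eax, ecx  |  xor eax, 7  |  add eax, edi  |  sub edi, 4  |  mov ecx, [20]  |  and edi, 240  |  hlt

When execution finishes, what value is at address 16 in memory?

36

after mov edi, 27: edi=27
after mov eax, 25: eax=25
after mov esi, 29: esi=29
after mov ecx, 36: ecx=36
after neg edi: edi=-(27)=-27
mov [16], ecx → M[16]=36
after shl eax, 4: eax=25<<4=400
after add eax, ecx: eax=400+36=436
after xor eax, 7: eax=436^7=435
after add eax, edi: eax=435+(-27)=408
after sub edi, 4: edi=(-27)-4=-31
after mov ecx, [20]: ecx=M[20]=25
after and edi, 240: edi=(-31)&240=224
halt.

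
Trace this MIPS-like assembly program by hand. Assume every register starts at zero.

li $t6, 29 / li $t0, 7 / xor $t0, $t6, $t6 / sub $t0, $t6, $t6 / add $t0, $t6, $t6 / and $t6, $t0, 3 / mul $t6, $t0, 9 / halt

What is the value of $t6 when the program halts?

522

$t6=29
$t0=7
$t0=29^29=0
$t0=29-29=0
$t0=29+29=58
$t6=58&3=2
$t6=58*9=522
halt.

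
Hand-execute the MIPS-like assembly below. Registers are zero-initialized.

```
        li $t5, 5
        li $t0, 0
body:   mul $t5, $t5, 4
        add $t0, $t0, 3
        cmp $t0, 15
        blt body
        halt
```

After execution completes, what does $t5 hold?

5120

li $t5, 5 → $t5=5
li $t0, 0 → $t0=0
mul $t5, $t5, 4 → $t5=5*4=20
add $t0, $t0, 3 → $t0=0+3=3
cmp $t0, 15  (cmp 3,15)
blt body: taken
mul $t5, $t5, 4 → $t5=20*4=80
add $t0, $t0, 3 → $t0=3+3=6
cmp $t0, 15  (cmp 6,15)
blt body: taken
mul $t5, $t5, 4 → $t5=80*4=320
add $t0, $t0, 3 → $t0=6+3=9
cmp $t0, 15  (cmp 9,15)
blt body: taken
mul $t5, $t5, 4 → $t5=320*4=1280
add $t0, $t0, 3 → $t0=9+3=12
cmp $t0, 15  (cmp 12,15)
blt body: taken
mul $t5, $t5, 4 → $t5=1280*4=5120
add $t0, $t0, 3 → $t0=12+3=15
cmp $t0, 15  (cmp 15,15)
blt body: not taken
halt.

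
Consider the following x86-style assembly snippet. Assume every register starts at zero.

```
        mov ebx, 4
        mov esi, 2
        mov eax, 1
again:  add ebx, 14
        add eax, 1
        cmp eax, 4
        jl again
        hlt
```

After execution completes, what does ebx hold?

46

after mov ebx, 4: ebx=4
after mov esi, 2: esi=2
after mov eax, 1: eax=1
after add ebx, 14: ebx=4+14=18
after add eax, 1: eax=1+1=2
cmp eax, 4  (cmp 2,4)
jl again: taken
after add ebx, 14: ebx=18+14=32
after add eax, 1: eax=2+1=3
cmp eax, 4  (cmp 3,4)
jl again: taken
after add ebx, 14: ebx=32+14=46
after add eax, 1: eax=3+1=4
cmp eax, 4  (cmp 4,4)
jl again: not taken
halt.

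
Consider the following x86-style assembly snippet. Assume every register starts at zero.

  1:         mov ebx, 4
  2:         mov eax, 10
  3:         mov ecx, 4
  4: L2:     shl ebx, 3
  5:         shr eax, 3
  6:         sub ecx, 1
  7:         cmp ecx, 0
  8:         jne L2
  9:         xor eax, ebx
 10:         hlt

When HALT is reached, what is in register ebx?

mov ebx, 4 → ebx=4
mov eax, 10 → eax=10
mov ecx, 4 → ecx=4
shl ebx, 3 → ebx=4<<3=32
shr eax, 3 → eax=10>>3=1
sub ecx, 1 → ecx=4-1=3
cmp ecx, 0  (cmp 3,0)
jne L2: taken
shl ebx, 3 → ebx=32<<3=256
shr eax, 3 → eax=1>>3=0
sub ecx, 1 → ecx=3-1=2
cmp ecx, 0  (cmp 2,0)
jne L2: taken
shl ebx, 3 → ebx=256<<3=2048
shr eax, 3 → eax=0>>3=0
sub ecx, 1 → ecx=2-1=1
cmp ecx, 0  (cmp 1,0)
jne L2: taken
shl ebx, 3 → ebx=2048<<3=16384
shr eax, 3 → eax=0>>3=0
sub ecx, 1 → ecx=1-1=0
cmp ecx, 0  (cmp 0,0)
jne L2: not taken
xor eax, ebx → eax=0^16384=16384
halt.

16384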